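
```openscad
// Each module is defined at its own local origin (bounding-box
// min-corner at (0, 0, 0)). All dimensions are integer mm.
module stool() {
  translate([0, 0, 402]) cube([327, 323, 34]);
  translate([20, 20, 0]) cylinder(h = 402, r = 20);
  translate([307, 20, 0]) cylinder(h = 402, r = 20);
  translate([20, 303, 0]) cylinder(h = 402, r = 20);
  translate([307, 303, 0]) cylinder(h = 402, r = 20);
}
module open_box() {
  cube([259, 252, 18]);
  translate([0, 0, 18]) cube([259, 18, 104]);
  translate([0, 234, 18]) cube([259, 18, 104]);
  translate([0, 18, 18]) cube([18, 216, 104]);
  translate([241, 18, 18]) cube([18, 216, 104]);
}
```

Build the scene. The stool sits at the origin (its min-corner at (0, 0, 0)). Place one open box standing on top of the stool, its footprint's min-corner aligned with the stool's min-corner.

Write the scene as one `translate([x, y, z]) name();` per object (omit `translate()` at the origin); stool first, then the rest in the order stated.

stool();
translate([0, 0, 436]) open_box();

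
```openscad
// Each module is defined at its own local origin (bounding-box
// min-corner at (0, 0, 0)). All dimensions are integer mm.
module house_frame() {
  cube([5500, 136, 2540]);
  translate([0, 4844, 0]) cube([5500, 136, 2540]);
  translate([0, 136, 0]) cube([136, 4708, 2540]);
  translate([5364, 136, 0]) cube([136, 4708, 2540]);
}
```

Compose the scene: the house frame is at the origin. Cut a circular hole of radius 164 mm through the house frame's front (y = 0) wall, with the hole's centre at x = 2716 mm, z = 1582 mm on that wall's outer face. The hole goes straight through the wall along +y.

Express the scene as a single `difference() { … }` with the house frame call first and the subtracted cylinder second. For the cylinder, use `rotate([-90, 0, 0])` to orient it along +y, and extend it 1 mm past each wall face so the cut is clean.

difference() {
  house_frame();
  translate([2716, -1, 1582]) rotate([-90, 0, 0]) cylinder(h = 138, r = 164);
}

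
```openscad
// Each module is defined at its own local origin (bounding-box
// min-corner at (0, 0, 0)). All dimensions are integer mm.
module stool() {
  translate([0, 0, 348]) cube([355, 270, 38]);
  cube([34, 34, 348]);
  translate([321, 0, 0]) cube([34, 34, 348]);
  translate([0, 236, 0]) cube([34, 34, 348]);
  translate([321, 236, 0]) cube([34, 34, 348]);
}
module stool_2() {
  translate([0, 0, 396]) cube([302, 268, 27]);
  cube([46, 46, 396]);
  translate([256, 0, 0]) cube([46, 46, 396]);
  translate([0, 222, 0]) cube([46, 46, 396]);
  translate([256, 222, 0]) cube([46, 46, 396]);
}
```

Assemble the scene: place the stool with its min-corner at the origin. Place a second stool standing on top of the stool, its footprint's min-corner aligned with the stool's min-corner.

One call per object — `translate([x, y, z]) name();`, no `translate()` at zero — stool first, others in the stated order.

stool();
translate([0, 0, 386]) stool_2();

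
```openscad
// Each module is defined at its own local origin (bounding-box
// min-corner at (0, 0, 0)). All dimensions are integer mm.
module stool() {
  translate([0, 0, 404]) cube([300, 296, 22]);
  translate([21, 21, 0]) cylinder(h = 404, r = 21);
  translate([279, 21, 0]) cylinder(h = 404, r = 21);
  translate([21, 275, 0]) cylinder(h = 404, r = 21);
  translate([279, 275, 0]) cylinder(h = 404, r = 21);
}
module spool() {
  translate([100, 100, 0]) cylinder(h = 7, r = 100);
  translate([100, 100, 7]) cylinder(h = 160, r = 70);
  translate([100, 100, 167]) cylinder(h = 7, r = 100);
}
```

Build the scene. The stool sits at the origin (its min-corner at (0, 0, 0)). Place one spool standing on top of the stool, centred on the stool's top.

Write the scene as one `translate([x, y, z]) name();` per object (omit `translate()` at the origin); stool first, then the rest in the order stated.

stool();
translate([50, 48, 426]) spool();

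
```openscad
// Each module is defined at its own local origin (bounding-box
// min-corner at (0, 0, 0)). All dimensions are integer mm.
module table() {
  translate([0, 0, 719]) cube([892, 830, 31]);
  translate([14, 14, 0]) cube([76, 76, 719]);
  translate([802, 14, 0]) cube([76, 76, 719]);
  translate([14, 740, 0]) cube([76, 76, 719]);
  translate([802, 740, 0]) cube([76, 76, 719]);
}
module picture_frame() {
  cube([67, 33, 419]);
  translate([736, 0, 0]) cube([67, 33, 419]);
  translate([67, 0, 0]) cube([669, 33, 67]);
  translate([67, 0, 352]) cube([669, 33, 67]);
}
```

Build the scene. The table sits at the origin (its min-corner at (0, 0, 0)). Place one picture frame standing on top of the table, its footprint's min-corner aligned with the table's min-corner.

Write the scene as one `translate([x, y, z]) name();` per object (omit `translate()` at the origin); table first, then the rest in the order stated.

table();
translate([0, 0, 750]) picture_frame();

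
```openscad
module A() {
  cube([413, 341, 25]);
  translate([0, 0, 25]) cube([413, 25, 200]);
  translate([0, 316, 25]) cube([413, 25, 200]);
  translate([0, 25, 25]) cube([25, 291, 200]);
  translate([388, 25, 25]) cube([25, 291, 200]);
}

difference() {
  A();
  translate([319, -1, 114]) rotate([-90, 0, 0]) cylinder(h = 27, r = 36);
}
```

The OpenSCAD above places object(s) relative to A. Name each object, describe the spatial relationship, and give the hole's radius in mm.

A is an open box. The open box has a circular hole through its front wall. The hole's radius is 36 mm.

The subtracted cylinder has r = 36 mm.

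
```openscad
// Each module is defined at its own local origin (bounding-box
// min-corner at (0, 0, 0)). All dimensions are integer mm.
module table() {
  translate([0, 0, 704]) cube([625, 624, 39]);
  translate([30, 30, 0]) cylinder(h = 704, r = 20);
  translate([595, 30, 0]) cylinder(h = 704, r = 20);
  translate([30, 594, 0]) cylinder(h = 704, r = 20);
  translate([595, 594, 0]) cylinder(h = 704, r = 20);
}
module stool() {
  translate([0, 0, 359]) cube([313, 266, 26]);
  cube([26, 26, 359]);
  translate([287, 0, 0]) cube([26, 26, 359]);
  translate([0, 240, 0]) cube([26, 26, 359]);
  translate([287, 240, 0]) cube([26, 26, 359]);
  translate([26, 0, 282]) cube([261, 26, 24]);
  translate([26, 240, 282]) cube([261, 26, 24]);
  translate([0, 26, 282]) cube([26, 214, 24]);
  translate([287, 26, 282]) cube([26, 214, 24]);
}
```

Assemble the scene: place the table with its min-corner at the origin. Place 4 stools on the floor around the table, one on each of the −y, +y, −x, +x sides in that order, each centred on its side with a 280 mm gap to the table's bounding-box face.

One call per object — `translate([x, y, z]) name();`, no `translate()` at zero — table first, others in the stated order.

table();
translate([156, -546, 0]) stool();
translate([156, 904, 0]) stool();
translate([-593, 179, 0]) stool();
translate([905, 179, 0]) stool();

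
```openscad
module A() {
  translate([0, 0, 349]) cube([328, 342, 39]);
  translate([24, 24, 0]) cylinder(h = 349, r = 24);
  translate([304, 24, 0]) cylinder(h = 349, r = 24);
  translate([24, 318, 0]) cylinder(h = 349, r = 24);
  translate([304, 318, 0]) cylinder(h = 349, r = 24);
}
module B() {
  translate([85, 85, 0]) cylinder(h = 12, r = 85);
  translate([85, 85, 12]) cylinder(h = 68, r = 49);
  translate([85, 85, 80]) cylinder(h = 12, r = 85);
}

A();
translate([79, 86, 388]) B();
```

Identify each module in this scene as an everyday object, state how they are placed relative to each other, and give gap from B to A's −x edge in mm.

The spool's min-x is at 79; the stool's min-x is 0; gap = 79 mm.

A is a stool. B is a spool. The spool is on top of the stool, centred. The gap from the spool to the stool's −x edge is 79 mm.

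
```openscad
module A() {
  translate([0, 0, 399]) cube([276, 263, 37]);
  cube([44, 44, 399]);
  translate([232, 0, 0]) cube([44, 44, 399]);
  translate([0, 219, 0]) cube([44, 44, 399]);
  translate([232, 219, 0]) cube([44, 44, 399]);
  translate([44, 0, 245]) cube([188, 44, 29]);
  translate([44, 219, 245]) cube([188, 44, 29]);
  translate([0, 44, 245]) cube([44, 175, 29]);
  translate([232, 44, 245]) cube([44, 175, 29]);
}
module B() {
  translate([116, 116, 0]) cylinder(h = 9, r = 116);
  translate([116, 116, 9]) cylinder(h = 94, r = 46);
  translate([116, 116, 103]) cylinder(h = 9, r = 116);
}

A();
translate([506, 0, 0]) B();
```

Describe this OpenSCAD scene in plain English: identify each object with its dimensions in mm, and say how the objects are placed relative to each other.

A is a four-legged stool. The seat is a 276×263×37 mm slab whose top surface is at z = 436 mm; four square legs, each 44×44 mm in cross-section, run from the floor (z = 0) to the underside of the seat, each flush with a corner of the seat. Four stretchers, 44 mm wide and 29 mm tall, connect adjacent legs with their undersides at z = 245 mm, each running between the inner faces of the legs it joins and aligned with the legs' outer faces on the other axis.

B is a spool: two coaxial disc flanges of radius 116 mm and thickness 9 mm, joined by a core cylinder of radius 46 mm and height 94 mm. The lower flange rests on z = 0 and the three cylinders share a vertical axis.

The spool is on the floor beside the stool on its +x side.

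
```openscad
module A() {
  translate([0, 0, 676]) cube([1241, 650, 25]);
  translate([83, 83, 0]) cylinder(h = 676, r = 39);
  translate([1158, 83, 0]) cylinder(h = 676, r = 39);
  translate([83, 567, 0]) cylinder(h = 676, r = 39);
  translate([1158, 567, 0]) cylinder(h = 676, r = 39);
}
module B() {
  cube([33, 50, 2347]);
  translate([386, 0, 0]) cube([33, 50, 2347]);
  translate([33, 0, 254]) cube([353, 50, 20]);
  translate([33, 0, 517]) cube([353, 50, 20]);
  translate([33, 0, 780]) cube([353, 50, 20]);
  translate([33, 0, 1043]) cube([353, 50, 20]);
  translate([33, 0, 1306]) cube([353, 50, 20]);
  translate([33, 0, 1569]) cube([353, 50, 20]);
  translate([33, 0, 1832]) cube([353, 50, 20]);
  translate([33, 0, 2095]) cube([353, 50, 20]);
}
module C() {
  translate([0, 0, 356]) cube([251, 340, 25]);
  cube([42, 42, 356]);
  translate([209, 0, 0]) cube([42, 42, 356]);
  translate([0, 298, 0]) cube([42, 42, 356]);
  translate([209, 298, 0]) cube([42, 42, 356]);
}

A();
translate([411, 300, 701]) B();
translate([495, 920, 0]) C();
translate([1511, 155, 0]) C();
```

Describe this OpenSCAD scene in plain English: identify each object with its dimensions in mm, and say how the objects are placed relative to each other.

A is a rectangular dining table. The top is 1241×650×25 mm with its upper surface at z = 701 mm. It stands on four round legs of 78 mm diameter, each leg's bounding box inset 44 mm from the nearest pair of top edges, running from the floor to the underside of the top.

B is a wooden ladder with two side rails of 33×50 mm section and 2347 mm height, set 419 mm apart overall. Between them run 8 rectangular rungs (50 mm deep, 20 mm thick), front faces flush with the rails' −y face. The bottom of the first rung is 254 mm above the floor and each subsequent rung is 263 mm higher than the one below.

C is a four-legged stool. The seat is a 251×340×25 mm slab whose top surface is at z = 381 mm; four square legs, each 42×42 mm in cross-section, run from the floor (z = 0) to the underside of the seat, each flush with a corner of the seat.

The ladder is on top of the table, centred. Two stools sit around the table at the +y, +x sides.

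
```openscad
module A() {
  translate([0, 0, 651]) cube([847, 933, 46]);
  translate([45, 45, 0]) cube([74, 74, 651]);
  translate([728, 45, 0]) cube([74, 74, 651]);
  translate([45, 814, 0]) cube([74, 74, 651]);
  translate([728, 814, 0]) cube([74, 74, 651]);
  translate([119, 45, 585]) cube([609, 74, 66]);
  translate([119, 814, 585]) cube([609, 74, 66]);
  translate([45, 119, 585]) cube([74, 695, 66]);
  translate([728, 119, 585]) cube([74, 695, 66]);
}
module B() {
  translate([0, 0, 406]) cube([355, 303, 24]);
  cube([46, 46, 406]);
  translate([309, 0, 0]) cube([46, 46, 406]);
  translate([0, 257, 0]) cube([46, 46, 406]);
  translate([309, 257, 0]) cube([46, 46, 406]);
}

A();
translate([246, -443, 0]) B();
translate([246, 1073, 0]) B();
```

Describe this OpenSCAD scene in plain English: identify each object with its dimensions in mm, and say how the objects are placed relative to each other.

A is a rectangular dining table. The top is 847×933×46 mm with its upper surface at z = 697 mm. It stands on four 74×74 mm square legs, each inset 45 mm from the nearest pair of top edges, running from the floor to the underside of the top. Four apron rails, 74 mm thick and 66 mm tall, run between adjacent legs with their top edges flush with the underside of the top and their outer faces flush with the legs' outer faces.

B is a four-legged stool. The seat is a 355×303×24 mm slab whose top surface is at z = 430 mm; four square legs, each 46×46 mm in cross-section, run from the floor (z = 0) to the underside of the seat, each flush with a corner of the seat.

Two stools sit around the table at the −y, +y sides.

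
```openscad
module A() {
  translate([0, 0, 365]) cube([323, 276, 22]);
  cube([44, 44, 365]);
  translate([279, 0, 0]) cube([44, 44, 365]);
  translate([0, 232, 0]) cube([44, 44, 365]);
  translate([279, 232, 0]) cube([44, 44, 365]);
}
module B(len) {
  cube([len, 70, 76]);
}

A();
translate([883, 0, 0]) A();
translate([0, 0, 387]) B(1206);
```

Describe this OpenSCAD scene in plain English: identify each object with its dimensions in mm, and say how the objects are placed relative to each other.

A is a four-legged stool. The seat is a 323×276×22 mm slab whose top surface is at z = 387 mm; four square legs, each 44×44 mm in cross-section, run from the floor (z = 0) to the underside of the seat, each flush with a corner of the seat.

B is a rectangular beam 1206 mm long (x), 70 mm deep (y), 76 mm thick (z).

The beam spans the tops of two stools placed 560 mm apart, resting at z = 387 mm.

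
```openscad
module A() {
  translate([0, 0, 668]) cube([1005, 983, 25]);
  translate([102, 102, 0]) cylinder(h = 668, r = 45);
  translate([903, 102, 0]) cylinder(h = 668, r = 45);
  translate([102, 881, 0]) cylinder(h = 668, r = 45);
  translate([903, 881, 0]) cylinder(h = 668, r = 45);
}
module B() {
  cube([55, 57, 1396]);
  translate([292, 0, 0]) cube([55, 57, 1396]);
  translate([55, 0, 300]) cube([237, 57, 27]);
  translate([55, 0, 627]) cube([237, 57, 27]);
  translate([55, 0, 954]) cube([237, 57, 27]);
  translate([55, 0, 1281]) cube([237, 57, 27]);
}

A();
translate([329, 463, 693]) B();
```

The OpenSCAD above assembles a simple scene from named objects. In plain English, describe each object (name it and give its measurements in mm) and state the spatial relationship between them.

A is a table with a 1005×983 mm rectangular top, 25 mm thick, top surface at z = 693 mm, supported by four round legs of 90 mm diameter, each leg's bounding box inset 57 mm from the nearest pair of top edges, running from the floor.

B is a wooden ladder with two side rails of 55×57 mm section and 1396 mm height, set 347 mm apart overall. Between them run 4 rectangular rungs (57 mm deep, 27 mm thick), front faces flush with the rails' −y face. The bottom of the first rung is 300 mm above the floor and each subsequent rung is 327 mm higher than the one below.

The ladder is on top of the table, centred.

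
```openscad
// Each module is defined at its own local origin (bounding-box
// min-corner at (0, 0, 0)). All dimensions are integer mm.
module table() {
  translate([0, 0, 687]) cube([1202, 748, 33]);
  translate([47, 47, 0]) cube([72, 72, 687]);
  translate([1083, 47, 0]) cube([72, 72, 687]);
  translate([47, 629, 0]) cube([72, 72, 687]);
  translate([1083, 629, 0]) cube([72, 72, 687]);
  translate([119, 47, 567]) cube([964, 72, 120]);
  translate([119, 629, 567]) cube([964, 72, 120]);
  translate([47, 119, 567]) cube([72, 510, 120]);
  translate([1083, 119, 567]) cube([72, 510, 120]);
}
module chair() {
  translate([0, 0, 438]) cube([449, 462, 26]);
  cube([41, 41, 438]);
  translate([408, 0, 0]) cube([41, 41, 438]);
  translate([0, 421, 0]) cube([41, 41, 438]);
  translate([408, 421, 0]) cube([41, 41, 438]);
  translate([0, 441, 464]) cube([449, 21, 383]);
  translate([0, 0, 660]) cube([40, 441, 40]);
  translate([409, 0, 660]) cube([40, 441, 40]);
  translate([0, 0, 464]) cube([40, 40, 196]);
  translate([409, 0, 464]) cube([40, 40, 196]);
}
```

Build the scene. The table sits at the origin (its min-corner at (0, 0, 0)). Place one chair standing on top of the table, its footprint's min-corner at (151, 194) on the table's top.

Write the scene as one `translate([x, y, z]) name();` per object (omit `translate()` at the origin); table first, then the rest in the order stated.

table();
translate([151, 194, 720]) chair();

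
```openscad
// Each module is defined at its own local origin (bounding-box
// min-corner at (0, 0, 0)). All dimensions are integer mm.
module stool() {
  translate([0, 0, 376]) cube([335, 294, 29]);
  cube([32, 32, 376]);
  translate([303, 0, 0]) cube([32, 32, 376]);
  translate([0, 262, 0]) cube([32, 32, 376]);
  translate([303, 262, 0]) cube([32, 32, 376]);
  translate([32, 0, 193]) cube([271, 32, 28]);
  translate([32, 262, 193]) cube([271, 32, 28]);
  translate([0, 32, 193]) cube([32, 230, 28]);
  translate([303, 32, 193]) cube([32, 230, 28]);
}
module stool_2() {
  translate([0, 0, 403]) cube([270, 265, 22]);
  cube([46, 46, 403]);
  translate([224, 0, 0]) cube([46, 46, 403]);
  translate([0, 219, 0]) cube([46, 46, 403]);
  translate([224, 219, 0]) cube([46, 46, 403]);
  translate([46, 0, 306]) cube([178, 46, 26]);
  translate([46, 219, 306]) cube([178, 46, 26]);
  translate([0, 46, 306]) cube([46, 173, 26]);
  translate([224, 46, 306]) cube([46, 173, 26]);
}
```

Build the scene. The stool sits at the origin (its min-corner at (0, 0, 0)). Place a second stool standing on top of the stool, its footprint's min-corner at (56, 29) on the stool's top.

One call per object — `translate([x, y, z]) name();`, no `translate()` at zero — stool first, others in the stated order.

stool();
translate([56, 29, 405]) stool_2();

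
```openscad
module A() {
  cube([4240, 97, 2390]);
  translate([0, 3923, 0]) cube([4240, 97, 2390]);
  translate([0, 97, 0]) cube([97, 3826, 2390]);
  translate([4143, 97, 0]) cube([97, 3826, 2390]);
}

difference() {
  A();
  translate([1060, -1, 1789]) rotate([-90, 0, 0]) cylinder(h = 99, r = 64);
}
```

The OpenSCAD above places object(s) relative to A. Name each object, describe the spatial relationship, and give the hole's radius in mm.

A is a house frame. The house frame has a circular hole through its front wall. The hole's radius is 64 mm.

The subtracted cylinder has r = 64 mm.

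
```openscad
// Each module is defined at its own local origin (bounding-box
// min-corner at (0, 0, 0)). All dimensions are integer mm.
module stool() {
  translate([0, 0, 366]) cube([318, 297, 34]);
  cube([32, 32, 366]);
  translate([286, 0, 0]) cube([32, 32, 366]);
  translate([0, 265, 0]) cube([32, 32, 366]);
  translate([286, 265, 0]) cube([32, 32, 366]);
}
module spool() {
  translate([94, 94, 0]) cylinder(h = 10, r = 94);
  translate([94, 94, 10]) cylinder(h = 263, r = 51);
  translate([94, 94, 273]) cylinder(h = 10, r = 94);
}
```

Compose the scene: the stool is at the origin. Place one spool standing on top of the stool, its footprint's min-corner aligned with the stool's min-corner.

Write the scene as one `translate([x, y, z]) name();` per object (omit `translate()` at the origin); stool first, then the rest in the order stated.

stool();
translate([0, 0, 400]) spool();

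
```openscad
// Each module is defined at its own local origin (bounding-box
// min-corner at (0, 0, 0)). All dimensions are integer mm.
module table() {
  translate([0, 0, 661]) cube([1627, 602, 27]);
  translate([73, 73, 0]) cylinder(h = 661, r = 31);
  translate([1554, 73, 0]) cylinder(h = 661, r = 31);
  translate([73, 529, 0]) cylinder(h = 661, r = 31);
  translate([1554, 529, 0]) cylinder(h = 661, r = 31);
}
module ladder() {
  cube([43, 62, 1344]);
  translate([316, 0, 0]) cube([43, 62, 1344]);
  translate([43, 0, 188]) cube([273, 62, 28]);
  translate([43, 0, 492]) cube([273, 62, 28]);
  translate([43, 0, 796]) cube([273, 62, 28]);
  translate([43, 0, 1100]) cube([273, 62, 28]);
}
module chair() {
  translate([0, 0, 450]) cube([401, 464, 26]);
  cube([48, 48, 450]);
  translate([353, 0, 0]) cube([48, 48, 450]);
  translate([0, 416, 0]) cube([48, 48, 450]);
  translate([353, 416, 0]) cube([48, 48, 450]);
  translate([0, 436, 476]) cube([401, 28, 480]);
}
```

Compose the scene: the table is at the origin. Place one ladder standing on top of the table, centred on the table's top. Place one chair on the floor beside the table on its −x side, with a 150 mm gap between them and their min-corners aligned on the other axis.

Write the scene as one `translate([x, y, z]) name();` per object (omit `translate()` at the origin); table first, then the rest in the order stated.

table();
translate([634, 270, 688]) ladder();
translate([-551, 0, 0]) chair();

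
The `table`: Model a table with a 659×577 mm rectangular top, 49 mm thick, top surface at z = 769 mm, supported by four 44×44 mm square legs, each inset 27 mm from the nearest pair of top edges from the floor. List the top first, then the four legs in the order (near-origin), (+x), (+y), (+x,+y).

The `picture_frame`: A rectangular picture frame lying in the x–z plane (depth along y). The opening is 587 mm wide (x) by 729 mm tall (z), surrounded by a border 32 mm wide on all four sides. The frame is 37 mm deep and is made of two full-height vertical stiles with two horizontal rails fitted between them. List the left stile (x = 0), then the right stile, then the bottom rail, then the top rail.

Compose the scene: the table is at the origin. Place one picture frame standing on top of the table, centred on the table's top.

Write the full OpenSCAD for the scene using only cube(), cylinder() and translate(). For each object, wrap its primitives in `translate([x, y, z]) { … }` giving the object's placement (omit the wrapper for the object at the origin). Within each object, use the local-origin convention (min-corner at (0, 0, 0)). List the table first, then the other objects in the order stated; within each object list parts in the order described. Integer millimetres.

translate([0, 0, 720]) cube([659, 577, 49]);
translate([27, 27, 0]) cube([44, 44, 720]);
translate([588, 27, 0]) cube([44, 44, 720]);
translate([27, 506, 0]) cube([44, 44, 720]);
translate([588, 506, 0]) cube([44, 44, 720]);
translate([4, 270, 769]) {
  cube([32, 37, 793]);
  translate([619, 0, 0]) cube([32, 37, 793]);
  translate([32, 0, 0]) cube([587, 37, 32]);
  translate([32, 0, 761]) cube([587, 37, 32]);
}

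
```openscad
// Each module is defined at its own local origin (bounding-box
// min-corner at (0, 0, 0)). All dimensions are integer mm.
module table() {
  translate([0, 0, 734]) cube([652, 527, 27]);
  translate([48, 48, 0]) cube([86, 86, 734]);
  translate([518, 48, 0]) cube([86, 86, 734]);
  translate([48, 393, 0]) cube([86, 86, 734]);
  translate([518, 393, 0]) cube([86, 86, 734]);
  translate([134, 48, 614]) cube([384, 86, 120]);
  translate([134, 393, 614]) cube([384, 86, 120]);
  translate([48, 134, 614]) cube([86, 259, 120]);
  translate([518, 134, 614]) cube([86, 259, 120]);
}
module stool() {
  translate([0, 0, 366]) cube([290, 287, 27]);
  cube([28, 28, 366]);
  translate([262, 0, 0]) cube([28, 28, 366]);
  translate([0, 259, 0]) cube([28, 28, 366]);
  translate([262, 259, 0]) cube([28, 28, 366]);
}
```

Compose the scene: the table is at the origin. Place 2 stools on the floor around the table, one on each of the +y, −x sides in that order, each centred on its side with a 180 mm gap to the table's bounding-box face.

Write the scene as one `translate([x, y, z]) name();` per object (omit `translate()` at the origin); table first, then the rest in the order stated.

table();
translate([181, 707, 0]) stool();
translate([-470, 120, 0]) stool();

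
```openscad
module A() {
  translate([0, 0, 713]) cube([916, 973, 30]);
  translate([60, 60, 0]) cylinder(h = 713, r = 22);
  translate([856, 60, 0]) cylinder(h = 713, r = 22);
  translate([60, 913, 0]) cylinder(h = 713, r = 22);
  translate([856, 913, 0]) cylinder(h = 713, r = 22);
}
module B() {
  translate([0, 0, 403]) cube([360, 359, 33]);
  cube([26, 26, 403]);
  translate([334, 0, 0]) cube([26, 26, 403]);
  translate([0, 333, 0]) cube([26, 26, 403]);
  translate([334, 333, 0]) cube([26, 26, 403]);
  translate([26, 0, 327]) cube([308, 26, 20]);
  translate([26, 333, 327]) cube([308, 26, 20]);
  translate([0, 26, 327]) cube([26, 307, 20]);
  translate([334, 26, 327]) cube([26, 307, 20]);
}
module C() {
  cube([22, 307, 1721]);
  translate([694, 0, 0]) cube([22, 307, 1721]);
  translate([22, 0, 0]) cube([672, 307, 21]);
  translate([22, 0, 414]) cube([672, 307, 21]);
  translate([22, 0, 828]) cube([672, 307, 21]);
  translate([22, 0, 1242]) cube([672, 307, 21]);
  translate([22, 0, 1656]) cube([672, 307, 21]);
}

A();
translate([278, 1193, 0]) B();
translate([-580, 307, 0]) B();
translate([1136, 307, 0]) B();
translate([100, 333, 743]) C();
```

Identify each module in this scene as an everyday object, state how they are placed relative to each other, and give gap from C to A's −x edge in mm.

The bookshelf's min-x is at 100; the table's min-x is 0; gap = 100 mm.

A is a table. B is a stool. C is a bookshelf. Three stools sit around the table at the +y, −x, +x sides. The bookshelf is on top of the table, centred. The gap from the bookshelf to the table's −x edge is 100 mm.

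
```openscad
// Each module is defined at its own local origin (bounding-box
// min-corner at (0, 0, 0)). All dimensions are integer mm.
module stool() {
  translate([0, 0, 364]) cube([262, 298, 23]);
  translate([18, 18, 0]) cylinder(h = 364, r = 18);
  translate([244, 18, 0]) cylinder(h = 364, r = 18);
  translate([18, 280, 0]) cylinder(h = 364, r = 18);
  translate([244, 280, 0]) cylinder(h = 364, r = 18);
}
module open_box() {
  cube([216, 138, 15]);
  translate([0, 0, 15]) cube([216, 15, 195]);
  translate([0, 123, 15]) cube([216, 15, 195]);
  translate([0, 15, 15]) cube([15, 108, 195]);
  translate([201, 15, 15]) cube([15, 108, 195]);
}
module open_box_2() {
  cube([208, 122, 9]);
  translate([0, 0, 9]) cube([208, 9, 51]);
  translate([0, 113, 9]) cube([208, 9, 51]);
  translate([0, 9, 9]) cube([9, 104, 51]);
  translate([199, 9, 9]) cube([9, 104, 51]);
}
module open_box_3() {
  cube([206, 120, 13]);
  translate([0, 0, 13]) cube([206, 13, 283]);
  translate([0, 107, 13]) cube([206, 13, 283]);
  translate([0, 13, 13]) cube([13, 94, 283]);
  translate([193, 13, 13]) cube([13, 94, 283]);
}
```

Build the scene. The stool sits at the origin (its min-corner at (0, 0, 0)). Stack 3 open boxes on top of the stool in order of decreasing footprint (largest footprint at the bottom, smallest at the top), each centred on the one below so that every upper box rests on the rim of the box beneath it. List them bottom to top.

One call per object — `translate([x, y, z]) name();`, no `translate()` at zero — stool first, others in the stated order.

stool();
translate([23, 80, 387]) open_box();
translate([27, 88, 597]) open_box_2();
translate([28, 89, 657]) open_box_3();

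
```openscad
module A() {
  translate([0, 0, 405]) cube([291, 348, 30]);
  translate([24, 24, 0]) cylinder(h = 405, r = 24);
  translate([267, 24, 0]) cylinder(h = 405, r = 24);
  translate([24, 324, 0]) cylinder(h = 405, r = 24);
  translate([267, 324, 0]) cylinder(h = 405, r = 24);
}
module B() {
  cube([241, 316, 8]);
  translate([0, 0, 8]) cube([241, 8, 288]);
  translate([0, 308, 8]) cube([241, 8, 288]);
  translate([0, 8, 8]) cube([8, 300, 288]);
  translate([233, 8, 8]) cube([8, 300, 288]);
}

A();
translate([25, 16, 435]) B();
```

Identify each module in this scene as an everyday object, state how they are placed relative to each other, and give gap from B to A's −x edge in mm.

The open box's min-x is at 25; the stool's min-x is 0; gap = 25 mm.

A is a stool. B is an open box. The open box is on top of the stool, centred. The gap from the open box to the stool's −x edge is 25 mm.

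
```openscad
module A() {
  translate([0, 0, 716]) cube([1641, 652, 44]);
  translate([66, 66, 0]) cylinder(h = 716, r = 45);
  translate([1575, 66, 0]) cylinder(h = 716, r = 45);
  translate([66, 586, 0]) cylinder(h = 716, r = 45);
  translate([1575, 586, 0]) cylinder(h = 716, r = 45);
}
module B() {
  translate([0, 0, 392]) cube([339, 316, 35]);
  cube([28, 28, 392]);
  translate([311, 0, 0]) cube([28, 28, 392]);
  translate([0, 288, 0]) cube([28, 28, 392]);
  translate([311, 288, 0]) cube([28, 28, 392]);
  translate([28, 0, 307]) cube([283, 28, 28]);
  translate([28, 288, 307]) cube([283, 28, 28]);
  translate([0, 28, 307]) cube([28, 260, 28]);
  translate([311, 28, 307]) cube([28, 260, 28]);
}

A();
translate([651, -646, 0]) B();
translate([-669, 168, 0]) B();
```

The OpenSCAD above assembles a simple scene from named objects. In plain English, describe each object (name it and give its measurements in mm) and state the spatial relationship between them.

A is a table: top 1641 mm (x) × 652 mm (y), 44 mm thick, upper face at z = 760 mm, on four round legs of 90 mm diameter, each leg's bounding box inset 21 mm from the nearest pair of top edges, running from z = 0 to the bottom of the top.

B is a four-legged stool. The seat is 339×316 mm, 35 mm thick, top at z = 427 mm. It stands on four square legs, each 28×28 mm in cross-section, from z = 0 to the seat underside, each flush with a corner of the seat. Four stretchers, 28 mm wide and 28 mm tall, connect adjacent legs with their undersides at z = 307 mm, each running between the inner faces of the legs it joins and aligned with the legs' outer faces on the other axis.

Two stools sit around the table at the −y, −x sides.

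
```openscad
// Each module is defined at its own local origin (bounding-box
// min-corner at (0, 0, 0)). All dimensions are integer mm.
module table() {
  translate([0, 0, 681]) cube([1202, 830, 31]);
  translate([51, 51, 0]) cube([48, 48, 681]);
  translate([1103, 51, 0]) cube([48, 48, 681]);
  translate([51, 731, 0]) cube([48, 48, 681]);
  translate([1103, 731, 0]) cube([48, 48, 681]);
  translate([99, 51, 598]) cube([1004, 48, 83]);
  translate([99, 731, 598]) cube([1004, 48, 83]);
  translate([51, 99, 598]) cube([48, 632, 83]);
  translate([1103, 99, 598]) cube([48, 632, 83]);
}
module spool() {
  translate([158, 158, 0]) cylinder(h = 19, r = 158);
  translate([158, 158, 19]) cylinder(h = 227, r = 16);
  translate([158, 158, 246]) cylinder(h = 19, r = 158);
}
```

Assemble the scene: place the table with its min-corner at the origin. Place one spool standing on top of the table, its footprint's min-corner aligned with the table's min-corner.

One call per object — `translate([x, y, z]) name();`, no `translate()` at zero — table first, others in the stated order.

table();
translate([0, 0, 712]) spool();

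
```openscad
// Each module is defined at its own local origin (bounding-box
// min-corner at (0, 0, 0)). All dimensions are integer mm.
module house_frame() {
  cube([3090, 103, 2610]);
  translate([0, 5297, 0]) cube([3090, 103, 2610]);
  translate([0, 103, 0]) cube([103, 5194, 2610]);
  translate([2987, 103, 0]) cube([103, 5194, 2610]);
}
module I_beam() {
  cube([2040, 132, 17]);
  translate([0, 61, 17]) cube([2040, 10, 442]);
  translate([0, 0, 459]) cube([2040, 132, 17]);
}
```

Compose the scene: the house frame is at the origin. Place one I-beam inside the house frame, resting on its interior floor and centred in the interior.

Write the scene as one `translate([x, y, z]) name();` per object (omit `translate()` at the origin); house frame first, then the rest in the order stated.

house_frame();
translate([525, 2634, 0]) I_beam();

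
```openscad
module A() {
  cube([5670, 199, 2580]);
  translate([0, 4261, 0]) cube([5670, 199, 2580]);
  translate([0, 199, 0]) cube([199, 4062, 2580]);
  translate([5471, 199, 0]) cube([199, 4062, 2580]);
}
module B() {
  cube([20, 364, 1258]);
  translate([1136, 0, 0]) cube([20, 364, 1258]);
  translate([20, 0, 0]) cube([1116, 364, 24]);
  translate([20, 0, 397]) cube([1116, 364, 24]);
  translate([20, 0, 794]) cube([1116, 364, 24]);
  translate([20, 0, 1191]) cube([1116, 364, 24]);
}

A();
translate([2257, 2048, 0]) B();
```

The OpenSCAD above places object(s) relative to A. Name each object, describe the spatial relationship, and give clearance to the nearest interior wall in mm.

A is a house frame. B is a bookshelf. The bookshelf sits inside the house frame, centred. The clearance to the nearest interior wall is 1849 mm.

Clearances: x = 2058, y = 1849; minimum 1849 mm.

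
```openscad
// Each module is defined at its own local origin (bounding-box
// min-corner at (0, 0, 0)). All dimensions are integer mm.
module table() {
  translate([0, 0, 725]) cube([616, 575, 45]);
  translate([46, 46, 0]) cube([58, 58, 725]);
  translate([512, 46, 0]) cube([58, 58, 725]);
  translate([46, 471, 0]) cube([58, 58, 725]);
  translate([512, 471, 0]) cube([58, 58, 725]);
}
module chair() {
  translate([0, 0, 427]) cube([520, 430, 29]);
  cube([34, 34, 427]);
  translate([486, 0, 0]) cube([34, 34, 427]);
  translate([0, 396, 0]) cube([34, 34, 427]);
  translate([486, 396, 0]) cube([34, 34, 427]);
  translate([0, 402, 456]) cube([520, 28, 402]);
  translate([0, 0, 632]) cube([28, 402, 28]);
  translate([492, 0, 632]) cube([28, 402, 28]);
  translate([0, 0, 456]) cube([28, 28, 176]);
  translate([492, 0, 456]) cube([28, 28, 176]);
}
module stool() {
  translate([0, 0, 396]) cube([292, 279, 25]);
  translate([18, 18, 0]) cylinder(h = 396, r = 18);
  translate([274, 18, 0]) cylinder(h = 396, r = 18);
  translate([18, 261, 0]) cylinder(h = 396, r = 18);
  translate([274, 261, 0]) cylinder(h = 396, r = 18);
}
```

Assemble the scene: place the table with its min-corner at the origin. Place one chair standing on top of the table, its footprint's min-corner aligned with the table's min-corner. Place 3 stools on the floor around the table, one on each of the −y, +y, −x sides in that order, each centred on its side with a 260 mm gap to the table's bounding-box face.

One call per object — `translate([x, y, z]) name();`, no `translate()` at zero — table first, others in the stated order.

table();
translate([0, 0, 770]) chair();
translate([162, -539, 0]) stool();
translate([162, 835, 0]) stool();
translate([-552, 148, 0]) stool();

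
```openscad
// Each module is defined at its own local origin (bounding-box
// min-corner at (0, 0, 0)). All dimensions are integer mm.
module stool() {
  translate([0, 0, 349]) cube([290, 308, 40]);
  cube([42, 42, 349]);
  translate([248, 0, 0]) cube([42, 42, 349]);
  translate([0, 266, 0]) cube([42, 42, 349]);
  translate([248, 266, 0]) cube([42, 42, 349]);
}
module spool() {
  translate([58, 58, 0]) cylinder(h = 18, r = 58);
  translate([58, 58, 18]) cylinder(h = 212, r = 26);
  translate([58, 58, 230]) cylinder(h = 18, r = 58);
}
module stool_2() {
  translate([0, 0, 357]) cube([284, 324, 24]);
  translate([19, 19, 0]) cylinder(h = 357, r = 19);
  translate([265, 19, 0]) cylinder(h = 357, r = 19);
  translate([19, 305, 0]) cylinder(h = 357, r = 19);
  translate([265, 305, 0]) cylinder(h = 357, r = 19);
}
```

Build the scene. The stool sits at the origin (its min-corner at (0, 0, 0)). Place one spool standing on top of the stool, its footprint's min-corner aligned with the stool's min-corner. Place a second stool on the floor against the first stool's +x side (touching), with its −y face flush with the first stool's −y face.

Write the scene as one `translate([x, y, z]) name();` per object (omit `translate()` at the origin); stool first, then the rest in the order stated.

stool();
translate([0, 0, 389]) spool();
translate([290, 0, 0]) stool_2();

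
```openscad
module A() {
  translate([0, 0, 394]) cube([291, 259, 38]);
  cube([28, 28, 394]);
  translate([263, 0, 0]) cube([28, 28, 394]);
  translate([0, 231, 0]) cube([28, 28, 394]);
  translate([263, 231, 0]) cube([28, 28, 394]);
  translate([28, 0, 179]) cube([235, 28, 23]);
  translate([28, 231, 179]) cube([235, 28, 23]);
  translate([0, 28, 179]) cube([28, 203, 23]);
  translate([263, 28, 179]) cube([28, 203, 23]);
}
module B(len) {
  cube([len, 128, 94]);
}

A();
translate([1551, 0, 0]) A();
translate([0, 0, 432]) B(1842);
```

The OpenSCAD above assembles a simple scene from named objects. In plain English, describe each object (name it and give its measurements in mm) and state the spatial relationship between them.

A is a four-legged stool. The seat is a 291×259×38 mm slab whose top surface is at z = 432 mm; four square legs, each 28×28 mm in cross-section, run from the floor (z = 0) to the underside of the seat, each flush with a corner of the seat. Four stretchers, 28 mm wide and 23 mm tall, connect adjacent legs with their undersides at z = 179 mm, each running between the inner faces of the legs it joins and aligned with the legs' outer faces on the other axis.

B is a rectangular beam 1842 mm long (x), 128 mm deep (y), 94 mm thick (z).

The beam spans the tops of two stools placed 1260 mm apart, resting at z = 432 mm.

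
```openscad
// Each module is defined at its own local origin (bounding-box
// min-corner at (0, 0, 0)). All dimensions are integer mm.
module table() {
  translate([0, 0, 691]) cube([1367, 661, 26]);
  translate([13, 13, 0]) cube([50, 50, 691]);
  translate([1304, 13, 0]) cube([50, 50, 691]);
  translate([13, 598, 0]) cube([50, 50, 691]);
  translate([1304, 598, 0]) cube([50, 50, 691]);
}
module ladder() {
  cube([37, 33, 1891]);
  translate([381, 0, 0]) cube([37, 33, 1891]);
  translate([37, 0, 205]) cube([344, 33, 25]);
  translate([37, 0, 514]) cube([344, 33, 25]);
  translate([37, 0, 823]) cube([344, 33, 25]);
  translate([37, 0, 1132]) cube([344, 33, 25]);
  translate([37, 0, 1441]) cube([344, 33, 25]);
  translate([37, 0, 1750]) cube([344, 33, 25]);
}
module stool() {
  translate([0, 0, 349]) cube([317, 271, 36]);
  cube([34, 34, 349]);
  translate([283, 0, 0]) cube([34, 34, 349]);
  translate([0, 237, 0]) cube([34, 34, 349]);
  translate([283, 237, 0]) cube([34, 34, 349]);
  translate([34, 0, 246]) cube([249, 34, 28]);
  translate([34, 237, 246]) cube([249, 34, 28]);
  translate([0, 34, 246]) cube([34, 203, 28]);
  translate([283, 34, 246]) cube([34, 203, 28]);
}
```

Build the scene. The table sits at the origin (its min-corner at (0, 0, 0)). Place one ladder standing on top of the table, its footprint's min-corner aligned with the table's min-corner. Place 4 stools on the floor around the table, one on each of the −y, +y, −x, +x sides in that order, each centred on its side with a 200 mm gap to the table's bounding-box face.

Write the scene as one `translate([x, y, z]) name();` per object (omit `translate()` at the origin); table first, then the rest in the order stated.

table();
translate([0, 0, 717]) ladder();
translate([525, -471, 0]) stool();
translate([525, 861, 0]) stool();
translate([-517, 195, 0]) stool();
translate([1567, 195, 0]) stool();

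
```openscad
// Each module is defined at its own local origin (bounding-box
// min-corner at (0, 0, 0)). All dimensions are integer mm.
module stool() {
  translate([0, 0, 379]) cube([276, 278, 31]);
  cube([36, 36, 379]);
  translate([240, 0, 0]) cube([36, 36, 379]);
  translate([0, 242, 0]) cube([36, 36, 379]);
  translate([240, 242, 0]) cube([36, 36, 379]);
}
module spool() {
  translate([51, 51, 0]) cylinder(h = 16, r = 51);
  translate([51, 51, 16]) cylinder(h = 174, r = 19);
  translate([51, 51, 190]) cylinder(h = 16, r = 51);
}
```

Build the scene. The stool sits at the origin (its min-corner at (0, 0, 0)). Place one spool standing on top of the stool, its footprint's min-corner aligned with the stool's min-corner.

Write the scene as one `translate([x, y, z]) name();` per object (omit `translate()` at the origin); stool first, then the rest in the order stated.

stool();
translate([0, 0, 410]) spool();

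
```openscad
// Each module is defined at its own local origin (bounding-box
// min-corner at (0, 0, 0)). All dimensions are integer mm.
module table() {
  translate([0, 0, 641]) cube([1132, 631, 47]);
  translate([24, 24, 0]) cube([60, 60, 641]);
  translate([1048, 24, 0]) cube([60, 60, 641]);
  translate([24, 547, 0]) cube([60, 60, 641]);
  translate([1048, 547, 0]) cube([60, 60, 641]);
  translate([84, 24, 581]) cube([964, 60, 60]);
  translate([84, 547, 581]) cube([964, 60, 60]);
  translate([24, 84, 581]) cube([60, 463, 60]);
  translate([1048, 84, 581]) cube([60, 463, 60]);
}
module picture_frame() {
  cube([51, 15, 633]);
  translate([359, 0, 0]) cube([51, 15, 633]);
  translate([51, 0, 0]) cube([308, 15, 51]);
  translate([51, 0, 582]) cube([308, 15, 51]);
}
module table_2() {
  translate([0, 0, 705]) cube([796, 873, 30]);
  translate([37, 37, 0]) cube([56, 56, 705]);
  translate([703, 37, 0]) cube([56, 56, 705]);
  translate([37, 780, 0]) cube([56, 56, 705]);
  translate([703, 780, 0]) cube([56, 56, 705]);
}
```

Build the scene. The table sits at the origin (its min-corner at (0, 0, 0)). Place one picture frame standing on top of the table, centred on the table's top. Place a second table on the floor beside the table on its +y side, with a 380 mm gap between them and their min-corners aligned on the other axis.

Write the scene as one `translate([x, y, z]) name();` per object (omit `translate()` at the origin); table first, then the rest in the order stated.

table();
translate([361, 308, 688]) picture_frame();
translate([0, 1011, 0]) table_2();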